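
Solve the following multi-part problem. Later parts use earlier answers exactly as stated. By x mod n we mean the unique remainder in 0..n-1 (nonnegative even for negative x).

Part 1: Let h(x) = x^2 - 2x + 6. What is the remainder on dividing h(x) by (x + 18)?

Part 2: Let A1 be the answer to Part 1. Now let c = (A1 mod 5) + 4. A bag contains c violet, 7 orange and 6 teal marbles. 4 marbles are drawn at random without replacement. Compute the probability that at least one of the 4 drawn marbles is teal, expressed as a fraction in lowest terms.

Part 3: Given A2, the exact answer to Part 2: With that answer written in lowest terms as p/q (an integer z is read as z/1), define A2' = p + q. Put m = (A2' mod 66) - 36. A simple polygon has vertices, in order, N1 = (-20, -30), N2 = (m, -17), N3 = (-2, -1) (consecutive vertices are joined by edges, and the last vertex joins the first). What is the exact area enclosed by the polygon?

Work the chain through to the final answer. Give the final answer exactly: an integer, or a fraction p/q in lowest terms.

1013/2

Part 1: remainder = value at the root: 1*(-18)^2 - 2*(-18)^1 + 6 = (324) + (36) + (6) = 366; answer 366
Part 2: A1 = 366; c = 5; total draws C(18,4) = 3060; complement C(12,4) = 495; favorable 3060 - 495 = 2565; P = 57/68; answer 57/68
Part 3: A2 = 57/68; threaded value p + q = 125; m = 23; cross terms: (-20*-17 - 23*-30)=1030, (23*-1 - -2*-17)=-57, (-2*-30 - -20*-1)=40; twice the area = |1013| = 1013; area = 1013/2; answer 1013/2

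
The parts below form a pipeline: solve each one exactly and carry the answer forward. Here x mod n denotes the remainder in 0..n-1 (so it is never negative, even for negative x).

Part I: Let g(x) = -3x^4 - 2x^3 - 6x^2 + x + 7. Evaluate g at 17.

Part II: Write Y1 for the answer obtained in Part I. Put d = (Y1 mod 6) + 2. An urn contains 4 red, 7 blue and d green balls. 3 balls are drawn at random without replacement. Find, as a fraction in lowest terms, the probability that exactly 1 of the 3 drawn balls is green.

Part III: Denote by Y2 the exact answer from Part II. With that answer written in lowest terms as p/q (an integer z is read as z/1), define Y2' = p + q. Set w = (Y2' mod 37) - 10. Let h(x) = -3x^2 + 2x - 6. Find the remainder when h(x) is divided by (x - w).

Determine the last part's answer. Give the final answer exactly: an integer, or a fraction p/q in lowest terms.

Part I: -3*(17)^4 - 2*(17)^3 - 6*(17)^2 + 1*(17)^1 + 7 = (-250563) + (-9826) + (-1734) + (17) + (7) = -262099; answer -262099
Part II: Y1 = -262099; d = 7; total draws C(18,3) = 816; favorable C(7,1)*C(11,2) = 385; P = 385/816; answer 385/816
Part III: Y2 = 385/816; threaded value p + q = 1201; w = 7; remainder = value at the root: -3*(7)^2 + 2*(7)^1 - 6 = (-147) + (14) + (-6) = -139; answer -139

-139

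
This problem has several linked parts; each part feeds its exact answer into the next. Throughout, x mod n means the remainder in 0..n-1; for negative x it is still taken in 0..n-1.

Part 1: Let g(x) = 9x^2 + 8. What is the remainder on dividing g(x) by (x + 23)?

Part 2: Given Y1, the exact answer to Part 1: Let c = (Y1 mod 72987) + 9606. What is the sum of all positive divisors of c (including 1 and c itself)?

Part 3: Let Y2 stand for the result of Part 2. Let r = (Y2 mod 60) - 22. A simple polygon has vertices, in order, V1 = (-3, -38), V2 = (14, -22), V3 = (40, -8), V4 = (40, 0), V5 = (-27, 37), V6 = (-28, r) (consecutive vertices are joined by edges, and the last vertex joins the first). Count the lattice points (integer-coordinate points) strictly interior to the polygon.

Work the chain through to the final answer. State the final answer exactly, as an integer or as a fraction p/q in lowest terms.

2601

Part 1: remainder = value at the root: 9*(-23)^2 + 8 = (4761) + (8) = 4769; answer 4769
Part 2: Y1 = 4769; c = 14375; 14375 = 5^4 * 23; sigma = (1 + 5 + 25 + 125 + 625) * (1 + 23) = 781 * 24 = 18744; answer 18744
Part 3: Y2 = 18744; r = 2; cross terms: (-3*-22 - 14*-38)=598, (14*-8 - 40*-22)=768, (40*0 - 40*-8)=320, (40*37 - -27*0)=1480, (-27*2 - -28*37)=982, (-28*-38 - -3*2)=1070; twice the area = |5218| = 5218; area = 2609; boundary points = 1 + 2 + 8 + 1 + 1 + 5 = 18; strictly interior points = area - boundary/2 + 1 = 2601; answer 2601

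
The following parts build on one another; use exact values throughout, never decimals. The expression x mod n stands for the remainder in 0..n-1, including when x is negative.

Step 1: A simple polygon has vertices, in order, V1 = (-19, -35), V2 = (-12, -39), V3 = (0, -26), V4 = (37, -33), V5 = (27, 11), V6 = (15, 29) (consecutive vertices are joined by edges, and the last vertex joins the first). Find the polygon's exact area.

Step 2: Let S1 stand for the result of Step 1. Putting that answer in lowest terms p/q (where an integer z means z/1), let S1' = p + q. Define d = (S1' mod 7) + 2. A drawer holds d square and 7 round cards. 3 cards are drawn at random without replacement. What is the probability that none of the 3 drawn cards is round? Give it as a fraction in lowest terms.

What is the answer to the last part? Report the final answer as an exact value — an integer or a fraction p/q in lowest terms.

10/143

Step 1: cross terms: (-19*-39 - -12*-35)=321, (-12*-26 - 0*-39)=312, (0*-33 - 37*-26)=962, (37*11 - 27*-33)=1298, (27*29 - 15*11)=618, (15*-35 - -19*29)=26; twice the area = |3537| = 3537; area = 3537/2; answer 3537/2
Step 2: S1 = 3537/2; threaded value p + q = 3539; d = 6; total draws C(13,3) = 286; favorable C(6,3) = 20; P = 10/143; answer 10/143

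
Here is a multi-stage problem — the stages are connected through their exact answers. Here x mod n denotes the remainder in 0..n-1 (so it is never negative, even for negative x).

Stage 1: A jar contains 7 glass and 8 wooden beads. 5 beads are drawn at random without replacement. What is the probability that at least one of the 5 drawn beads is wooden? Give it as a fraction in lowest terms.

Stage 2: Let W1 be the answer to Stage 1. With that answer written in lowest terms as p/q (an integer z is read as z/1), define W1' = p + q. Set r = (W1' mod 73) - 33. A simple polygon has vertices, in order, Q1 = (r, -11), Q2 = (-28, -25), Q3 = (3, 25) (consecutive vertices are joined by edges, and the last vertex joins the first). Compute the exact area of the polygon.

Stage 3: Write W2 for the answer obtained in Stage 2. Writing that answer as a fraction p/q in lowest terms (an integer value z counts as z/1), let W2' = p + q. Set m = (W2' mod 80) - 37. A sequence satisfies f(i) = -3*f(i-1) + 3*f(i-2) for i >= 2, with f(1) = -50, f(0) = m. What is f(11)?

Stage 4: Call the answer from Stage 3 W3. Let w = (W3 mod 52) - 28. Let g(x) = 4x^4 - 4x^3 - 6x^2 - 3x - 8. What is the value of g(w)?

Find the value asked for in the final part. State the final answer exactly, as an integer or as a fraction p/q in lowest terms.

Stage 1: total draws C(15,5) = 3003; complement C(7,5) = 21; favorable 3003 - 21 = 2982; P = 142/143; answer 142/143
Stage 2: W1 = 142/143; threaded value p + q = 285; r = 33; cross terms: (33*-25 - -28*-11)=-1133, (-28*25 - 3*-25)=-625, (3*-11 - 33*25)=-858; twice the area = |-2616| = 2616; area = 1308; answer 1308
Stage 3: W2 = 1308; threaded value p + q = 1309; m = -8; f(2) = -3*(-50) + 3*(-8) = 126; iterating: f(2)=126, f(3)=-528, f(4)=1962, f(5)=-7470, f(6)=28296, f(7)=-107298, f(8)=406782, f(9)=-1542240, f(10)=5847066, f(11)=-22167918; answer -22167918
Stage 4: W3 = -22167918; w = 18; 4*(18)^4 - 4*(18)^3 - 6*(18)^2 - 3*(18)^1 - 8 = (419904) + (-23328) + (-1944) + (-54) + (-8) = 394570; answer 394570

394570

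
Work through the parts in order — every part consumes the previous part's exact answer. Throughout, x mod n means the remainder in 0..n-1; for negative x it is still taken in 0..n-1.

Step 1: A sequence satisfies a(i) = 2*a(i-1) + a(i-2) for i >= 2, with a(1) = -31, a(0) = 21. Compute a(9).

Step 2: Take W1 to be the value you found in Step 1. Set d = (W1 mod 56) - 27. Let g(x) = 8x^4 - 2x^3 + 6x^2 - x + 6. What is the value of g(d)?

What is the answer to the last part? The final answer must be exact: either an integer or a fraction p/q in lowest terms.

Step 1: a(2) = 2*(-31) + 1*(21) = -41; iterating: a(2)=-41, a(3)=-113, a(4)=-267, a(5)=-647, a(6)=-1561, a(7)=-3769, a(8)=-9099, a(9)=-21967; answer -21967
Step 2: W1 = -21967; d = 14; 8*(14)^4 - 2*(14)^3 + 6*(14)^2 - 1*(14)^1 + 6 = (307328) + (-5488) + (1176) + (-14) + (6) = 303008; answer 303008

303008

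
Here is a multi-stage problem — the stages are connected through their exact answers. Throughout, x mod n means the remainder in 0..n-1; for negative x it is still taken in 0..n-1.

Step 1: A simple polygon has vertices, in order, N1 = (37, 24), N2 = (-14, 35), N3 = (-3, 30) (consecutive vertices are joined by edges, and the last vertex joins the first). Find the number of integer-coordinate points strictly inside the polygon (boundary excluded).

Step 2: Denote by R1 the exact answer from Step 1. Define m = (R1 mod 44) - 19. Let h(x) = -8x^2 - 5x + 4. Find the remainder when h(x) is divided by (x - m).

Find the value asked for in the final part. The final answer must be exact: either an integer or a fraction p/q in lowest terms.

-83

Step 1: cross terms: (37*35 - -14*24)=1631, (-14*30 - -3*35)=-315, (-3*24 - 37*30)=-1182; twice the area = |134| = 134; area = 67; boundary points = 1 + 1 + 2 = 4; strictly interior points = area - boundary/2 + 1 = 66; answer 66
Step 2: R1 = 66; m = 3; remainder = value at the root: -8*(3)^2 - 5*(3)^1 + 4 = (-72) + (-15) + (4) = -83; answer -83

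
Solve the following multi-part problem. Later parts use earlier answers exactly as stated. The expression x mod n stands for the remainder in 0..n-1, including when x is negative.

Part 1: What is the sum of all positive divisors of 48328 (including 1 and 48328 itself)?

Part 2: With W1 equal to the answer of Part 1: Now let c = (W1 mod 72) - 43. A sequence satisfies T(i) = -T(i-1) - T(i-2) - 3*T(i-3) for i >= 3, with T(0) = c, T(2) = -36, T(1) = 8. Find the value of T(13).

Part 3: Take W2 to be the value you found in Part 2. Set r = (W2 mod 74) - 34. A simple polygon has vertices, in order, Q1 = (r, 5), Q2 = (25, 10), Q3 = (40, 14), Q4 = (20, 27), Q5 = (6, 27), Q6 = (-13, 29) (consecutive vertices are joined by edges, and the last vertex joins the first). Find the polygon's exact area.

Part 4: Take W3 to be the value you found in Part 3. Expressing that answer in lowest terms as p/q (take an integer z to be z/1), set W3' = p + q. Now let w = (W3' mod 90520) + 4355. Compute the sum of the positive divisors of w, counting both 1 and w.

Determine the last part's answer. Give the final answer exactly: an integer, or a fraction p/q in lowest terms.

10724

Part 1: 48328 = 2^3 * 7 * 863; sigma = (1 + 2 + 4 + 8) * (1 + 7) * (1 + 863) = 15 * 8 * 864 = 103680; answer 103680
Part 2: W1 = 103680; c = -43; T(3) = -1*(-36) - 1*(8) - 3*(-43) = 157; iterating: T(3)=157, T(4)=-145, T(5)=96, T(6)=-422, T(7)=761, T(8)=-627, T(9)=1132, T(10)=-2788, T(11)=3537, T(12)=-4145, T(13)=8972; answer 8972
Part 3: W2 = 8972; r = -16; cross terms: (-16*10 - 25*5)=-285, (25*14 - 40*10)=-50, (40*27 - 20*14)=800, (20*27 - 6*27)=378, (6*29 - -13*27)=525, (-13*5 - -16*29)=399; twice the area = |1767| = 1767; area = 1767/2; answer 1767/2
Part 4: W3 = 1767/2; threaded value p + q = 1769; w = 6124; 6124 = 2^2 * 1531; sigma = (1 + 2 + 4) * (1 + 1531) = 7 * 1532 = 10724; answer 10724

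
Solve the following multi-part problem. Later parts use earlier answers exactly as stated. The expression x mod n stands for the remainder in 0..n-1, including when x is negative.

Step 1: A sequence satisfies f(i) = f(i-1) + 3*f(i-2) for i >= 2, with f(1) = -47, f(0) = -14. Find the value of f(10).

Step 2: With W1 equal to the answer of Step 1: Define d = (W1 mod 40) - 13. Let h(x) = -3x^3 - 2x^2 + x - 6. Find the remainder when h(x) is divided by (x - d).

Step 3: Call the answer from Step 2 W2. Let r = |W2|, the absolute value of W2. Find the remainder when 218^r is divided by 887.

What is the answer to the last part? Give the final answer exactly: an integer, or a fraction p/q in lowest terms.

288

Step 1: f(2) = 1*(-47) + 3*(-14) = -89; iterating: f(2)=-89, f(3)=-230, f(4)=-497, f(5)=-1187, f(6)=-2678, f(7)=-6239, f(8)=-14273, f(9)=-32990, f(10)=-75809; answer -75809
Step 2: W1 = -75809; d = 18; remainder = value at the root: -3*(18)^3 - 2*(18)^2 + 1*(18)^1 - 6 = (-17496) + (-648) + (18) + (-6) = -18132; answer -18132
Step 3: W2 = -18132; r = 18132; squarings mod 887: 218^1=218, 218^2=513, 218^4=617, 218^8=166, 218^16=59, 218^32=820, 218^64=54, 218^128=255, 218^256=274, 218^512=568, 218^1024=643, 218^2048=107, 218^4096=805, 218^8192=515, 218^16384=12; 218^18132 = 218^4 * 218^16 * 218^64 * 218^128 * 218^512 * 218^1024 * 218^16384 = 288 (mod 887); answer 288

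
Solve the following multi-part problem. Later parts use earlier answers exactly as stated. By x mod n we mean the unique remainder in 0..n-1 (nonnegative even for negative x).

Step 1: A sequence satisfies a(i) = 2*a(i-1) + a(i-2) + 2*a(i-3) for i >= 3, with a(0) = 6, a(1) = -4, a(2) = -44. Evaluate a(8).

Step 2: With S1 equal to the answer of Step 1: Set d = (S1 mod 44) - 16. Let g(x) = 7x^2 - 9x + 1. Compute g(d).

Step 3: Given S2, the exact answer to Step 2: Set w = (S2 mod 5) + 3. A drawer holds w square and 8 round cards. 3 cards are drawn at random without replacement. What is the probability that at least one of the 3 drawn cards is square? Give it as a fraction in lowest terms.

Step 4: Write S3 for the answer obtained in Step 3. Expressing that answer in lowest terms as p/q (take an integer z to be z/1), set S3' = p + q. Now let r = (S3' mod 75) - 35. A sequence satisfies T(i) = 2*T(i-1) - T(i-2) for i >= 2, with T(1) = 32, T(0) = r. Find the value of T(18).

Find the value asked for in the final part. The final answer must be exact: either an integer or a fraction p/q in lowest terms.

Step 1: a(3) = 2*(-44) + 1*(-4) + 2*(6) = -80; iterating: a(3)=-80, a(4)=-212, a(5)=-592, a(6)=-1556, a(7)=-4128, a(8)=-10996; answer -10996
Step 2: S1 = -10996; d = -12; 7*(-12)^2 - 9*(-12)^1 + 1 = (1008) + (108) + (1) = 1117; answer 1117
Step 3: S2 = 1117; w = 5; total draws C(13,3) = 286; complement C(8,3) = 56; favorable 286 - 56 = 230; P = 115/143; answer 115/143
Step 4: S3 = 115/143; threaded value p + q = 258; r = -2; T(2) = 2*(32) - 1*(-2) = 66; iterating: T(2)=66, T(3)=100, T(4)=134, T(5)=168, T(6)=202, T(7)=236, T(8)=270, T(9)=304, T(10)=338, T(11)=372, T(12)=406, T(13)=440, T(14)=474, T(15)=508, T(16)=542, T(17)=576, T(18)=610; answer 610

610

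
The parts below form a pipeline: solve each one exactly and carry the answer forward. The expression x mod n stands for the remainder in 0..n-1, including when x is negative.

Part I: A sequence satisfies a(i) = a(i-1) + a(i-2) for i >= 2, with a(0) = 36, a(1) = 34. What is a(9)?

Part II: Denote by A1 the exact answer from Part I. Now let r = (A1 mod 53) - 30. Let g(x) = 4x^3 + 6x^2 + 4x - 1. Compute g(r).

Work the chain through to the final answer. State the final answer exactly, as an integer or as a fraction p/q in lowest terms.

-66353

Part I: a(2) = 1*(34) + 1*(36) = 70; iterating: a(2)=70, a(3)=104, a(4)=174, a(5)=278, a(6)=452, a(7)=730, a(8)=1182, a(9)=1912; answer 1912
Part II: A1 = 1912; r = -26; 4*(-26)^3 + 6*(-26)^2 + 4*(-26)^1 - 1 = (-70304) + (4056) + (-104) + (-1) = -66353; answer -66353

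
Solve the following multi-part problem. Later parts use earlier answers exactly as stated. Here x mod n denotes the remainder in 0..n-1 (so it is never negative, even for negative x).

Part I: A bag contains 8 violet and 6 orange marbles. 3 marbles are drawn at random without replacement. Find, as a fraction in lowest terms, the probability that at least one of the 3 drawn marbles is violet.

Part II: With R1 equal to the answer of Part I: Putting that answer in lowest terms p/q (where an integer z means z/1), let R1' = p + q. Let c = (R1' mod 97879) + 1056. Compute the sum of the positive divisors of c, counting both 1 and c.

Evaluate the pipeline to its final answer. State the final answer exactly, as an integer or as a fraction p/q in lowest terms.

1794

Part I: total draws C(14,3) = 364; complement C(6,3) = 20; favorable 364 - 20 = 344; P = 86/91; answer 86/91
Part II: R1 = 86/91; threaded value p + q = 177; c = 1233; 1233 = 3^2 * 137; sigma = (1 + 3 + 9) * (1 + 137) = 13 * 138 = 1794; answer 1794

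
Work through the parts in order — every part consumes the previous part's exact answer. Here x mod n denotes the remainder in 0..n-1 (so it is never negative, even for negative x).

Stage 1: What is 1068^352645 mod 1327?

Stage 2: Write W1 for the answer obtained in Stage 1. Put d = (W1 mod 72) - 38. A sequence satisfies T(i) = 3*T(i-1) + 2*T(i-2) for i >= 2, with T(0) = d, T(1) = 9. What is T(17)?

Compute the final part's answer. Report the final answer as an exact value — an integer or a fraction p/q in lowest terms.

10737538113

Stage 1: squarings mod 1327: 1068^1=1068, 1068^2=731, 1068^4=907, 1068^8=1236, 1068^16=319, 1068^32=909, 1068^64=887, 1068^128=1185, 1068^256=259, 1068^512=731, 1068^1024=907, 1068^2048=1236, 1068^4096=319, 1068^8192=909, 1068^16384=887, 1068^32768=1185, 1068^65536=259, 1068^131072=731, 1068^262144=907; 1068^352645 = 1068^1 * 1068^4 * 1068^128 * 1068^256 * 1068^8192 * 1068^16384 * 1068^65536 * 1068^262144 = 847 (mod 1327); answer 847
Stage 2: W1 = 847; d = 17; T(2) = 3*(9) + 2*(17) = 61; iterating: T(2)=61, T(3)=201, T(4)=725, T(5)=2577, T(6)=9181, T(7)=32697, T(8)=116453, T(9)=414753, T(10)=1477165, T(11)=5261001, T(12)=18737333, T(13)=66734001, T(14)=237676669, T(15)=846498009, T(16)=3014847365, T(17)=10737538113; answer 10737538113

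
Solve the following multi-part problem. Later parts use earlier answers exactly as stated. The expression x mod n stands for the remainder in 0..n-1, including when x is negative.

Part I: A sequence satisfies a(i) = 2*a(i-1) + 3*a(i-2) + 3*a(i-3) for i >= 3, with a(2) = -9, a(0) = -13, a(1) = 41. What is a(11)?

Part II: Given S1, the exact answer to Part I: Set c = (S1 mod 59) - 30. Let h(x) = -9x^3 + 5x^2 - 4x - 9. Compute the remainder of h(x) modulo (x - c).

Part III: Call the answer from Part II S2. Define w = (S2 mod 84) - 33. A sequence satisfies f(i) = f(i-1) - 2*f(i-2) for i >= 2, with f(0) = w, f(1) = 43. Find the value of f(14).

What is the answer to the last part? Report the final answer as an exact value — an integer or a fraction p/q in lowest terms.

-3829

Part I: a(3) = 2*(-9) + 3*(41) + 3*(-13) = 66; iterating: a(3)=66, a(4)=228, a(5)=627, a(6)=2136, a(7)=6837, a(8)=21963, a(9)=70845, a(10)=228090, a(11)=734604; answer 734604
Part II: S1 = 734604; c = 24; remainder = value at the root: -9*(24)^3 + 5*(24)^2 - 4*(24)^1 - 9 = (-124416) + (2880) + (-96) + (-9) = -121641; answer -121641
Part III: S2 = -121641; w = 42; f(2) = 1*(43) - 2*(42) = -41; iterating: f(2)=-41, f(3)=-127, f(4)=-45, f(5)=209, f(6)=299, f(7)=-119, f(8)=-717, f(9)=-479, f(10)=955, f(11)=1913, f(12)=3, f(13)=-3823, f(14)=-3829; answer -3829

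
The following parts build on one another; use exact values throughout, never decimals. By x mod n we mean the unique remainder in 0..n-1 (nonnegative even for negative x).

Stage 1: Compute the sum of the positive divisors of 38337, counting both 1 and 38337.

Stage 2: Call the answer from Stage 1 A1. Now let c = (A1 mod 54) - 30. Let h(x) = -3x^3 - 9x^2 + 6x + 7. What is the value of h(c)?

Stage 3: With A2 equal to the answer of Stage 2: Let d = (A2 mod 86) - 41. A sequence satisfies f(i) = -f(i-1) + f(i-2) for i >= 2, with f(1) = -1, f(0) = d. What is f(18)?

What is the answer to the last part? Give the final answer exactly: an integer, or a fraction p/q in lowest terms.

-3804

Stage 1: 38337 = 3 * 13 * 983; sigma = (1 + 3) * (1 + 13) * (1 + 983) = 4 * 14 * 984 = 55104; answer 55104
Stage 2: A1 = 55104; c = -6; -3*(-6)^3 - 9*(-6)^2 + 6*(-6)^1 + 7 = (648) + (-324) + (-36) + (7) = 295; answer 295
Stage 3: A2 = 295; d = -4; f(2) = -1*(-1) + 1*(-4) = -3; iterating: f(2)=-3, f(3)=2, f(4)=-5, f(5)=7, f(6)=-12, f(7)=19, f(8)=-31, f(9)=50, f(10)=-81, f(11)=131, f(12)=-212, f(13)=343, f(14)=-555, f(15)=898, f(16)=-1453, f(17)=2351, f(18)=-3804; answer -3804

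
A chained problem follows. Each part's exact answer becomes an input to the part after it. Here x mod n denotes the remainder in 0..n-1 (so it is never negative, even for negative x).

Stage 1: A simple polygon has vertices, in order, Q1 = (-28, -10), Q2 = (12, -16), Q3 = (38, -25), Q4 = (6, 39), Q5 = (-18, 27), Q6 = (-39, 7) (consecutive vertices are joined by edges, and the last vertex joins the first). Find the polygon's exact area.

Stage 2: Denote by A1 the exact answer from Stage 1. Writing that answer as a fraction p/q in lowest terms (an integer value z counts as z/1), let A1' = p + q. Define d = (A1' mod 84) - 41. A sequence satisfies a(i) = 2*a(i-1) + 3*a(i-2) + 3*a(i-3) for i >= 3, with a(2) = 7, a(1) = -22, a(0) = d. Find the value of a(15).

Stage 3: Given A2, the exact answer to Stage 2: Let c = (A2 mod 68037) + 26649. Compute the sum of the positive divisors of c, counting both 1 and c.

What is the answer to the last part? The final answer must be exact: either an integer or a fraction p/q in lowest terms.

Stage 1: cross terms: (-28*-16 - 12*-10)=568, (12*-25 - 38*-16)=308, (38*39 - 6*-25)=1632, (6*27 - -18*39)=864, (-18*7 - -39*27)=927, (-39*-10 - -28*7)=586; twice the area = |4885| = 4885; area = 4885/2; answer 4885/2
Stage 2: A1 = 4885/2; threaded value p + q = 4887; d = -26; a(3) = 2*(7) + 3*(-22) + 3*(-26) = -130; iterating: a(3)=-130, a(4)=-305, a(5)=-979, a(6)=-3263, a(7)=-10378, a(8)=-33482, a(9)=-107887, a(10)=-347354, a(11)=-1118815, a(12)=-3603353, a(13)=-11605213, a(14)=-37376930, a(15)=-120379558; answer -120379558
Stage 3: A2 = -120379558; c = 72581; 72581 = 181 * 401; sigma = (1 + 181) * (1 + 401) = 182 * 402 = 73164; answer 73164

73164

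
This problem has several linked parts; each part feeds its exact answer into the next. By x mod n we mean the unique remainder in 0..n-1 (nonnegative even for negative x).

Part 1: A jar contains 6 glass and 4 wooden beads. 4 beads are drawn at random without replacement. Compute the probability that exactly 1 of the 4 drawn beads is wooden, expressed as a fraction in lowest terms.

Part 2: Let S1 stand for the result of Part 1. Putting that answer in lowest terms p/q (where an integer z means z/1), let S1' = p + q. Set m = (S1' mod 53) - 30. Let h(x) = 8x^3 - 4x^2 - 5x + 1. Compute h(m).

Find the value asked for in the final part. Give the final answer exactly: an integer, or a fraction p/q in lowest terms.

Part 1: total draws C(10,4) = 210; favorable C(4,1)*C(6,3) = 80; P = 8/21; answer 8/21
Part 2: S1 = 8/21; threaded value p + q = 29; m = -1; 8*(-1)^3 - 4*(-1)^2 - 5*(-1)^1 + 1 = (-8) + (-4) + (5) + (1) = -6; answer -6

-6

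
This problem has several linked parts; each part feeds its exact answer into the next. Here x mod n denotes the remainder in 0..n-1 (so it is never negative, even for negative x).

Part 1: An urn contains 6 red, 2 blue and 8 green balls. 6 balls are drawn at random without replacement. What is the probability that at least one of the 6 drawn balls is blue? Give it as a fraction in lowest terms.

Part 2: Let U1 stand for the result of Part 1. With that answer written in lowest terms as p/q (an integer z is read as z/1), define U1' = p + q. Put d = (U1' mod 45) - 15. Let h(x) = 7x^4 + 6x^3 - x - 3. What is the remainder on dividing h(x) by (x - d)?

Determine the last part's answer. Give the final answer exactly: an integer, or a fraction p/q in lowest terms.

Part 1: total draws C(16,6) = 8008; complement C(14,6) = 3003; favorable 8008 - 3003 = 5005; P = 5/8; answer 5/8
Part 2: U1 = 5/8; threaded value p + q = 13; d = -2; remainder = value at the root: 7*(-2)^4 + 6*(-2)^3 - 1*(-2)^1 - 3 = (112) + (-48) + (2) + (-3) = 63; answer 63

63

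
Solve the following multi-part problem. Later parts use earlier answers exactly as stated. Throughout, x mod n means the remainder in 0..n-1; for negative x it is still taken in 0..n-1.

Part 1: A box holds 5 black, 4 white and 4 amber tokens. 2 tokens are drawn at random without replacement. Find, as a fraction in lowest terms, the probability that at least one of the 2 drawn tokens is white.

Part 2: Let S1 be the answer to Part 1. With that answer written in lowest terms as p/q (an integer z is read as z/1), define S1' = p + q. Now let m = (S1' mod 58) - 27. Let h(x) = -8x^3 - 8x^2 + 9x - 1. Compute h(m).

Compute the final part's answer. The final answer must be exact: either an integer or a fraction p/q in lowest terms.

2288

Part 1: total draws C(13,2) = 78; complement C(9,2) = 36; favorable 78 - 36 = 42; P = 7/13; answer 7/13
Part 2: S1 = 7/13; threaded value p + q = 20; m = -7; -8*(-7)^3 - 8*(-7)^2 + 9*(-7)^1 - 1 = (2744) + (-392) + (-63) + (-1) = 2288; answer 2288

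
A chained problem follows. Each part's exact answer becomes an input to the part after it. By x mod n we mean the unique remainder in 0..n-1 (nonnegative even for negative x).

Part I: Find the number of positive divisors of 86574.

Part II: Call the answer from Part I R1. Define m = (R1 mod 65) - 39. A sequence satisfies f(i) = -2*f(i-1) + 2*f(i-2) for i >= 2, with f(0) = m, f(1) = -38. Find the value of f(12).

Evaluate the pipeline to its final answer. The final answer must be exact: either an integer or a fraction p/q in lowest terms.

1056448

Part I: 86574 = 2 * 3 * 47 * 307; number of divisors = (1+1) * (1+1) * (1+1) * (1+1) = 16; answer 16
Part II: R1 = 16; m = -23; f(2) = -2*(-38) + 2*(-23) = 30; iterating: f(2)=30, f(3)=-136, f(4)=332, f(5)=-936, f(6)=2536, f(7)=-6944, f(8)=18960, f(9)=-51808, f(10)=141536, f(11)=-386688, f(12)=1056448; answer 1056448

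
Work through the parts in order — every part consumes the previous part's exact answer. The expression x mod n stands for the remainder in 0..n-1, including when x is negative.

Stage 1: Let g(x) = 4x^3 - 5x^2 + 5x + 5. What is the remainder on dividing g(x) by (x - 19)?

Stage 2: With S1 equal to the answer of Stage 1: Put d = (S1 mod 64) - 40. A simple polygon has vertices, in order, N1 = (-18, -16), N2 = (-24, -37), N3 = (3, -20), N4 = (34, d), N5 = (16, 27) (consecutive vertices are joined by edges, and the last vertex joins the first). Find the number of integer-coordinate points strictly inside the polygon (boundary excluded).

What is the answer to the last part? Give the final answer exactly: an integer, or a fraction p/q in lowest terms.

1588

Stage 1: remainder = value at the root: 4*(19)^3 - 5*(19)^2 + 5*(19)^1 + 5 = (27436) + (-1805) + (95) + (5) = 25731; answer 25731
Stage 2: S1 = 25731; d = -37; cross terms: (-18*-37 - -24*-16)=282, (-24*-20 - 3*-37)=591, (3*-37 - 34*-20)=569, (34*27 - 16*-37)=1510, (16*-16 - -18*27)=230; twice the area = |3182| = 3182; area = 1591; boundary points = 3 + 1 + 1 + 2 + 1 = 8; strictly interior points = area - boundary/2 + 1 = 1588; answer 1588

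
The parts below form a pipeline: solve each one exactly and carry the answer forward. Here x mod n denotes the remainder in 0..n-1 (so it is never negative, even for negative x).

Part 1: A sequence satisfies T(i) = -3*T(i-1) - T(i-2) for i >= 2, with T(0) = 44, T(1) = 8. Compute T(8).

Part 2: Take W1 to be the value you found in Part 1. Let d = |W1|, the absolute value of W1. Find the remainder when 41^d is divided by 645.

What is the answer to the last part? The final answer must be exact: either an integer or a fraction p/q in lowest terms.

Part 1: T(2) = -3*(8) - 1*(44) = -68; iterating: T(2)=-68, T(3)=196, T(4)=-520, T(5)=1364, T(6)=-3572, T(7)=9352, T(8)=-24484; answer -24484
Part 2: W1 = -24484; d = 24484; squarings mod 645: 41^1=41, 41^2=391, 41^4=16, 41^8=256, 41^16=391, 41^32=16, 41^64=256, 41^128=391, 41^256=16, 41^512=256, 41^1024=391, 41^2048=16, 41^4096=256, 41^8192=391, 41^16384=16; 41^24484 = 41^4 * 41^32 * 41^128 * 41^256 * 41^512 * 41^1024 * 41^2048 * 41^4096 * 41^16384 = 226 (mod 645); answer 226

226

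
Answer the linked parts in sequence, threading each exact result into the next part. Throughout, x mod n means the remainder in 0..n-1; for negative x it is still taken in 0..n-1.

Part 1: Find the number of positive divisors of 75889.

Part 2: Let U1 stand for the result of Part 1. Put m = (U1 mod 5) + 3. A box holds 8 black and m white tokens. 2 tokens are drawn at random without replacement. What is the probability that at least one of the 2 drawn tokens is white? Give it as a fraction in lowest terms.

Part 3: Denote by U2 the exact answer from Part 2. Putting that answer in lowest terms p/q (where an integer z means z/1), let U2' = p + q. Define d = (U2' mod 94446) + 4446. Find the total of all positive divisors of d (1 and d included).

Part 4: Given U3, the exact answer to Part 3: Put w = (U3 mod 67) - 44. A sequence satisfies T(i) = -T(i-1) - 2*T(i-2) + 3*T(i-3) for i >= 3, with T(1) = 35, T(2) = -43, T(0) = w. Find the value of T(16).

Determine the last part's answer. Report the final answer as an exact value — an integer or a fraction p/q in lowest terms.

Part 1: 75889 = 11 * 6899; number of divisors = (1+1) * (1+1) = 4; answer 4
Part 2: U1 = 4; m = 7; total draws C(15,2) = 105; complement C(8,2) = 28; favorable 105 - 28 = 77; P = 11/15; answer 11/15
Part 3: U2 = 11/15; threaded value p + q = 26; d = 4472; 4472 = 2^3 * 13 * 43; sigma = (1 + 2 + 4 + 8) * (1 + 13) * (1 + 43) = 15 * 14 * 44 = 9240; answer 9240
Part 4: U3 = 9240; w = 17; T(3) = -1*(-43) - 2*(35) + 3*(17) = 24; iterating: T(3)=24, T(4)=167, T(5)=-344, T(6)=82, T(7)=1107, T(8)=-2303, T(9)=335, T(10)=7592, T(11)=-15171, T(12)=992, T(13)=52126, T(14)=-99623, T(15)=-1653, T(16)=357277; answer 357277

357277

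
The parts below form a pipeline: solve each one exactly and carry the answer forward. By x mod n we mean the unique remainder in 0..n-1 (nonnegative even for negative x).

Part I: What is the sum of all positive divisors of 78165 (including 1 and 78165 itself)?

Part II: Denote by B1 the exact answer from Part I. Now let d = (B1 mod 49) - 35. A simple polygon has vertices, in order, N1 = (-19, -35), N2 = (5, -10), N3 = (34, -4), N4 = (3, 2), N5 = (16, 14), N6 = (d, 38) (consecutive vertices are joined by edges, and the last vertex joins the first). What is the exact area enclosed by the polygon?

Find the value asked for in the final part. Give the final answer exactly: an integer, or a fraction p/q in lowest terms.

1469

Part I: 78165 = 3^4 * 5 * 193; sigma = (1 + 3 + 9 + 27 + 81) * (1 + 5) * (1 + 193) = 121 * 6 * 194 = 140844; answer 140844
Part II: B1 = 140844; d = -17; cross terms: (-19*-10 - 5*-35)=365, (5*-4 - 34*-10)=320, (34*2 - 3*-4)=80, (3*14 - 16*2)=10, (16*38 - -17*14)=846, (-17*-35 - -19*38)=1317; twice the area = |2938| = 2938; area = 1469; answer 1469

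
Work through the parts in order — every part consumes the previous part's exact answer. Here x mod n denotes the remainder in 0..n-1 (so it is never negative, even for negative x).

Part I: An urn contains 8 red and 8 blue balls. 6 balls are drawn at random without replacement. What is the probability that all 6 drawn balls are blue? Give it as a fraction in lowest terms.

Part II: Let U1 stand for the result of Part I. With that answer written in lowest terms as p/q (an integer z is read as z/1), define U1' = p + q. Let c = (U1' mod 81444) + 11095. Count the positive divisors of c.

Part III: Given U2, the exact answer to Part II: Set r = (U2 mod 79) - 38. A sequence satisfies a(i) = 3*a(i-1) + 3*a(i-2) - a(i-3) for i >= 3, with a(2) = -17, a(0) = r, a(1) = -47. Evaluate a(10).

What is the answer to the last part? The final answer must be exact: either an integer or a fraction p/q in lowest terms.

-1455289

Part I: total draws C(16,6) = 8008; favorable C(8,6) = 28; P = 1/286; answer 1/286
Part II: U1 = 1/286; threaded value p + q = 287; c = 11382; 11382 = 2 * 3 * 7 * 271; number of divisors = (1+1) * (1+1) * (1+1) * (1+1) = 16; answer 16
Part III: U2 = 16; r = -22; a(3) = 3*(-17) + 3*(-47) - 1*(-22) = -170; iterating: a(3)=-170, a(4)=-514, a(5)=-2035, a(6)=-7477, a(7)=-28022, a(8)=-104462, a(9)=-389975, a(10)=-1455289; answer -1455289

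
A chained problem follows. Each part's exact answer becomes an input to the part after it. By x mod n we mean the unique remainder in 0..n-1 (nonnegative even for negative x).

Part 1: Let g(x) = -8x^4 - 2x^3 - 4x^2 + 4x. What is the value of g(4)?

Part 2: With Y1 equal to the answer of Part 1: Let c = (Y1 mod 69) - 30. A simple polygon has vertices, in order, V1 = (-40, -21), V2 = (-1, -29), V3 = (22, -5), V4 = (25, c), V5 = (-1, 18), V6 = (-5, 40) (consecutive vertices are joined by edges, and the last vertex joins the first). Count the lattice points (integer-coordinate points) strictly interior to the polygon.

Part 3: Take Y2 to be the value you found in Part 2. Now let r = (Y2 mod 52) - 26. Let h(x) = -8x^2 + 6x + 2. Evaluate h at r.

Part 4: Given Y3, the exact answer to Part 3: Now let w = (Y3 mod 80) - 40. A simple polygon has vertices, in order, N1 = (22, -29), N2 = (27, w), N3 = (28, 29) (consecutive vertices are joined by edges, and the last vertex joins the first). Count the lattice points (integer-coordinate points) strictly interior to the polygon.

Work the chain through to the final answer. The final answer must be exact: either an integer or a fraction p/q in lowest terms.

3

Part 1: -8*(4)^4 - 2*(4)^3 - 4*(4)^2 + 4*(4)^1 = (-2048) + (-128) + (-64) + (16) = -2224; answer -2224
Part 2: Y1 = -2224; c = 23; cross terms: (-40*-29 - -1*-21)=1139, (-1*-5 - 22*-29)=643, (22*23 - 25*-5)=631, (25*18 - -1*23)=473, (-1*40 - -5*18)=50, (-5*-21 - -40*40)=1705; twice the area = |4641| = 4641; area = 4641/2; boundary points = 1 + 1 + 1 + 1 + 2 + 1 = 7; strictly interior points = area - boundary/2 + 1 = 2318; answer 2318
Part 3: Y2 = 2318; r = 4; -8*(4)^2 + 6*(4)^1 + 2 = (-128) + (24) + (2) = -102; answer -102
Part 4: Y3 = -102; w = 18; cross terms: (22*18 - 27*-29)=1179, (27*29 - 28*18)=279, (28*-29 - 22*29)=-1450; twice the area = |8| = 8; area = 4; boundary points = 1 + 1 + 2 = 4; strictly interior points = area - boundary/2 + 1 = 3; answer 3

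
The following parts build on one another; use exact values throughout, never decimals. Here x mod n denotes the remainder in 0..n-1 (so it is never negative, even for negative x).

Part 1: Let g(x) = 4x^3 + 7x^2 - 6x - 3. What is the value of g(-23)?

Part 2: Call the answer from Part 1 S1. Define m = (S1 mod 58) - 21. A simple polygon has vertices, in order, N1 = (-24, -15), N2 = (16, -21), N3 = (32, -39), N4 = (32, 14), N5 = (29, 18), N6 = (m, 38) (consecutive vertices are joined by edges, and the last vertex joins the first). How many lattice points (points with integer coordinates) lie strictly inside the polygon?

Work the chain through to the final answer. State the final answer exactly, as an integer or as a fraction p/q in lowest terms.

Part 1: 4*(-23)^3 + 7*(-23)^2 - 6*(-23)^1 - 3 = (-48668) + (3703) + (138) + (-3) = -44830; answer -44830
Part 2: S1 = -44830; m = -17; cross terms: (-24*-21 - 16*-15)=744, (16*-39 - 32*-21)=48, (32*14 - 32*-39)=1696, (32*18 - 29*14)=170, (29*38 - -17*18)=1408, (-17*-15 - -24*38)=1167; twice the area = |5233| = 5233; area = 5233/2; boundary points = 2 + 2 + 53 + 1 + 2 + 1 = 61; strictly interior points = area - boundary/2 + 1 = 2587; answer 2587

2587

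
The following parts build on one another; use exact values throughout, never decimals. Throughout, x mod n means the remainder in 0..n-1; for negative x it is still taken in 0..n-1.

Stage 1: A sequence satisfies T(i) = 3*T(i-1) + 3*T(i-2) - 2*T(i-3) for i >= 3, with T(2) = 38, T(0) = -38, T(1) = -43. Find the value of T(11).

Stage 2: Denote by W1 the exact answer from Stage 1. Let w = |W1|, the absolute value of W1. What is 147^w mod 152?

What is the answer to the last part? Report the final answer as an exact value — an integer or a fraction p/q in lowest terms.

Stage 1: T(3) = 3*(38) + 3*(-43) - 2*(-38) = 61; iterating: T(3)=61, T(4)=383, T(5)=1256, T(6)=4795, T(7)=17387, T(8)=64034, T(9)=234673, T(10)=861347, T(11)=3159992; answer 3159992
Stage 2: W1 = 3159992; w = 3159992; squarings mod 152: 147^1=147, 147^2=25, 147^4=17, 147^8=137, 147^16=73, 147^32=9, 147^64=81, 147^128=25, 147^256=17, 147^512=137, 147^1024=73, 147^2048=9, 147^4096=81, 147^8192=25, 147^16384=17, 147^32768=137, 147^65536=73, 147^131072=9, 147^262144=81, 147^524288=25, 147^1048576=17, 147^2097152=137; 147^3159992 = 147^8 * 147^16 * 147^32 * 147^128 * 147^256 * 147^512 * 147^1024 * 147^4096 * 147^8192 * 147^1048576 * 147^2097152 = 25 (mod 152); answer 25

25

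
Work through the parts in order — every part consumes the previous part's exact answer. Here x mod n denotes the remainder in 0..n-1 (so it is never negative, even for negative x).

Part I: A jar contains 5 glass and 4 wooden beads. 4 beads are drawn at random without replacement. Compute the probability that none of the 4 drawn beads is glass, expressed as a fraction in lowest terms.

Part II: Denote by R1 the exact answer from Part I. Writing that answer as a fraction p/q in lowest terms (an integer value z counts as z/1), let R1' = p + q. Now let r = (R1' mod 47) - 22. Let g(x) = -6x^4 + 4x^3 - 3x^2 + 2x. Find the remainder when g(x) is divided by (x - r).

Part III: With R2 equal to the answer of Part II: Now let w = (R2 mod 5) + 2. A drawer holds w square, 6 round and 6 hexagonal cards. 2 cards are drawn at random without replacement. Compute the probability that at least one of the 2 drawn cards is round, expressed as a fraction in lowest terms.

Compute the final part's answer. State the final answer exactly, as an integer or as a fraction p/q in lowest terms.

5/8

Part I: total draws C(9,4) = 126; favorable C(4,4) = 1; P = 1/126; answer 1/126
Part II: R1 = 1/126; threaded value p + q = 127; r = 11; remainder = value at the root: -6*(11)^4 + 4*(11)^3 - 3*(11)^2 + 2*(11)^1 = (-87846) + (5324) + (-363) + (22) = -82863; answer -82863
Part III: R2 = -82863; w = 4; total draws C(16,2) = 120; complement C(10,2) = 45; favorable 120 - 45 = 75; P = 5/8; answer 5/8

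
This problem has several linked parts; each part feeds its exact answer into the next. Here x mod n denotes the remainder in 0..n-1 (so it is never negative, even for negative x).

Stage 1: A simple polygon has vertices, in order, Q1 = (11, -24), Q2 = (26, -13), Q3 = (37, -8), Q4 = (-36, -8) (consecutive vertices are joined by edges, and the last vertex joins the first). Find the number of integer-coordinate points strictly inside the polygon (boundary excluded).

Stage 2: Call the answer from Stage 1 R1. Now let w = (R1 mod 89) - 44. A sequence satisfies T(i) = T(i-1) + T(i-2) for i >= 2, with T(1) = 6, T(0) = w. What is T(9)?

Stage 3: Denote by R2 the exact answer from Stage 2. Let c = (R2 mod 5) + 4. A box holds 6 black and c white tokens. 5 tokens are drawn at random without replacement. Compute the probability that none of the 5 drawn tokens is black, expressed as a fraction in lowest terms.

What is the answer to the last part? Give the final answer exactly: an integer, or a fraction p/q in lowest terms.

4/143

Stage 1: cross terms: (11*-13 - 26*-24)=481, (26*-8 - 37*-13)=273, (37*-8 - -36*-8)=-584, (-36*-24 - 11*-8)=952; twice the area = |1122| = 1122; area = 561; boundary points = 1 + 1 + 73 + 1 = 76; strictly interior points = area - boundary/2 + 1 = 524; answer 524
Stage 2: R1 = 524; w = 35; T(2) = 1*(6) + 1*(35) = 41; iterating: T(2)=41, T(3)=47, T(4)=88, T(5)=135, T(6)=223, T(7)=358, T(8)=581, T(9)=939; answer 939
Stage 3: R2 = 939; c = 8; total draws C(14,5) = 2002; favorable C(8,5) = 56; P = 4/143; answer 4/143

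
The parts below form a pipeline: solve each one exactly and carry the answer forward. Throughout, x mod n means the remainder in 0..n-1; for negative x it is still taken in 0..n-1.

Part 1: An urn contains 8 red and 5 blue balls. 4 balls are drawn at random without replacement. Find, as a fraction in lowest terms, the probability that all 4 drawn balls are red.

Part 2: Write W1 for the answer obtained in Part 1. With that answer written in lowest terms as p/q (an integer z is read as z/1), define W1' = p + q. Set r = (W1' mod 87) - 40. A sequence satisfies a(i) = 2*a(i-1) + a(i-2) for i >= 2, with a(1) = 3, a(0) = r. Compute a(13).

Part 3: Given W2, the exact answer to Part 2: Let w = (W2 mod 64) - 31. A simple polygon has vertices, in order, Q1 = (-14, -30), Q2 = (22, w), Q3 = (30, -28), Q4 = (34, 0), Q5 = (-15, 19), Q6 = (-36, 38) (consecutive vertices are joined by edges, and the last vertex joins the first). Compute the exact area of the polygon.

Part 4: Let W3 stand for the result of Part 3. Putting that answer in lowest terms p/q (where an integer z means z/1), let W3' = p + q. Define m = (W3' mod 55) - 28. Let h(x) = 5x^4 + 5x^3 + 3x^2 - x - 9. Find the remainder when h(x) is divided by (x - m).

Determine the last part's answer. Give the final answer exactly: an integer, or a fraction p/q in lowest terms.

Part 1: total draws C(13,4) = 715; favorable C(8,4) = 70; P = 14/143; answer 14/143
Part 2: W1 = 14/143; threaded value p + q = 157; r = 30; a(2) = 2*(3) + 1*(30) = 36; iterating: a(2)=36, a(3)=75, a(4)=186, a(5)=447, a(6)=1080, a(7)=2607, a(8)=6294, a(9)=15195, a(10)=36684, a(11)=88563, a(12)=213810, a(13)=516183; answer 516183
Part 3: W2 = 516183; w = -8; cross terms: (-14*-8 - 22*-30)=772, (22*-28 - 30*-8)=-376, (30*0 - 34*-28)=952, (34*19 - -15*0)=646, (-15*38 - -36*19)=114, (-36*-30 - -14*38)=1612; twice the area = |3720| = 3720; area = 1860; answer 1860
Part 4: W3 = 1860; threaded value p + q = 1861; m = 18; remainder = value at the root: 5*(18)^4 + 5*(18)^3 + 3*(18)^2 - 1*(18)^1 - 9 = (524880) + (29160) + (972) + (-18) + (-9) = 554985; answer 554985

554985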